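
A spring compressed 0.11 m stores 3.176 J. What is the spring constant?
PE = ½kx² → k = 2PE/x² = 2×3.176/0.11² = 525.0 N/m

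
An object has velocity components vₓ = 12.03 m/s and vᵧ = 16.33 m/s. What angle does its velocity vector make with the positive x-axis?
θ = arctan(vᵧ/vₓ) = arctan(16.33/12.03) = 53.62°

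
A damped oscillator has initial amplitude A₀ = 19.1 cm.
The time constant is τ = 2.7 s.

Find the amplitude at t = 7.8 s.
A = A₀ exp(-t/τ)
A = A₀ exp(−t/τ) = 19.1×exp(−7.8/2.7) = 1.063 cm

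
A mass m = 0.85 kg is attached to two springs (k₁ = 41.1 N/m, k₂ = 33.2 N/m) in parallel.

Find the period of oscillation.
k_eq = k₁+k₂ = 74.3 N/m
T = 2π√(m/k_eq) = 2π√(0.85/74.3) = 0.672 s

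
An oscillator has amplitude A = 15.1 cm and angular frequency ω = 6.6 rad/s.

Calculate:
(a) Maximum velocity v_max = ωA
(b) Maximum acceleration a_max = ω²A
v_max = ωA = 6.6×0.151 = 0.9966 m/s
a_max = ω²A = 6.6²×0.151 = 6.578 m/s²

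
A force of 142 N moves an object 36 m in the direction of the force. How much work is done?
W = Fd = 142×36 = 5112.0 J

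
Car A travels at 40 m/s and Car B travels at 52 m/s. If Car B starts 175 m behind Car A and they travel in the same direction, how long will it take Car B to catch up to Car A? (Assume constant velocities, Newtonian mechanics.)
Relative speed: v_rel = 52 - 40 = 12 m/s
Time to catch: t = d₀/v_rel = 175/12 = 14.58 s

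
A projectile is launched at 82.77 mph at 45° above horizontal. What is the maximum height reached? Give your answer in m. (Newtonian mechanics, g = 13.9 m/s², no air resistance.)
H = v₀²sin²(θ)/(2g) (with unit conversion) = 24.62 m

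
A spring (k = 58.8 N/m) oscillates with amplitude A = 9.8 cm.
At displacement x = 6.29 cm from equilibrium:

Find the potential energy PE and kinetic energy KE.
E_total = ½kA² = ½×58.8×(0.098)² = 0.2824 J
PE = ½kx² = ½×58.8×(0.0629)² = 0.1163 J
KE = E_total − PE = 0.166 J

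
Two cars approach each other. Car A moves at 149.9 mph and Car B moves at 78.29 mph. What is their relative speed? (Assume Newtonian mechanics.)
v_rel = v_A + v_B = 149.9 + 78.29 = 228.2 mph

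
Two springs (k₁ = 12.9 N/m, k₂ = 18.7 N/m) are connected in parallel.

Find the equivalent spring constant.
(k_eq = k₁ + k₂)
k_eq = k₁ + k₂ = 12.9 + 18.7 = 31.6 N/m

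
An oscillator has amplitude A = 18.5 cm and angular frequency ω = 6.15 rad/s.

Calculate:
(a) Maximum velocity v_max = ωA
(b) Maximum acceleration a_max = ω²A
v_max = ωA = 6.15×0.185 = 1.138 m/s
a_max = ω²A = 6.15²×0.185 = 6.997 m/s²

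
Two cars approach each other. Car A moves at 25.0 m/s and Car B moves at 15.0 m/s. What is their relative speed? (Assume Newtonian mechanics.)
v_rel = v_A + v_B = 25.0 + 15.0 = 40.0 m/s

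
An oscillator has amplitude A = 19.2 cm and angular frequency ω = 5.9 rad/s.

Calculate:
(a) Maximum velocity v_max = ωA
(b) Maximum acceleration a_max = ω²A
v_max = ωA = 5.9×0.192 = 1.133 m/s
a_max = ω²A = 5.9²×0.192 = 6.684 m/s²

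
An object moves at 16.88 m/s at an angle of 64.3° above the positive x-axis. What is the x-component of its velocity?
vₓ = v cos(θ) = 16.88 × cos(64.3°) = 7.32 m/s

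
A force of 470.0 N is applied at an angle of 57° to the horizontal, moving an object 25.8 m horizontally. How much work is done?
W = Fd cosθ = 470.0×25.8×cos(57°) = 6604.3 J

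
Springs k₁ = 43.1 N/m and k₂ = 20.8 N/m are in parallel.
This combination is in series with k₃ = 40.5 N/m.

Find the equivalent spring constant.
k₁₂ = k₁ + k₂ = 63.9 N/m (parallel)
1/k_eq = 1/k₁₂ + 1/k₃ → k_eq = 24.79 N/m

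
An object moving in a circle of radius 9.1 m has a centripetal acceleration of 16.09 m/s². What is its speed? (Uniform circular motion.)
v = √(a_c × r) = √(16.09 × 9.1) = 12.1 m/s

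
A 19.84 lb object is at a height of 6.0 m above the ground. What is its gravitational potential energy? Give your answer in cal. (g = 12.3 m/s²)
PE = mgh = 8.999 kg × 12.3 m/s² × 6 m = 664.1 J = 158.7 cal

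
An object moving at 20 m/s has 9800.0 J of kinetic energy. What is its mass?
KE = ½mv² → m = 2KE/v² = 2×9800.0/20² = 49.0 kg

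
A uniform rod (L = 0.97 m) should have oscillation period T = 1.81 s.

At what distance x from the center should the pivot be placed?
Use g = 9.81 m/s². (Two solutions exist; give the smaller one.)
T = 2π√((L²/12 + x²)/(gx)). Let c = T²g/(4π²) = 0.8141.
x² − cx + L²/12 = 0 → x = (c − √(c² − L²/3))/2 = 0.1116 m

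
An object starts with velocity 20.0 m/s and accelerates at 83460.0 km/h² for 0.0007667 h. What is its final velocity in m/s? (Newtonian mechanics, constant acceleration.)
v = v₀ + at (with unit conversion) = 37.77 m/s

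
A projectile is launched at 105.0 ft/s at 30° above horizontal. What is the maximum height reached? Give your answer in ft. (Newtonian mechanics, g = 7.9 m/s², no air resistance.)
H = v₀²sin²(θ)/(2g) (with unit conversion) = 53.17 ft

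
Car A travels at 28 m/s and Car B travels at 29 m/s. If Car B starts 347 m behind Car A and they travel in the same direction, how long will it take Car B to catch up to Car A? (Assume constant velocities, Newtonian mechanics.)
Relative speed: v_rel = 29 - 28 = 1 m/s
Time to catch: t = d₀/v_rel = 347/1 = 347.0 s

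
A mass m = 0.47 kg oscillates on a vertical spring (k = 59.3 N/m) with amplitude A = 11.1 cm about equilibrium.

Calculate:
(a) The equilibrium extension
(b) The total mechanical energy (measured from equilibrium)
x_eq = mg/k = 0.47×9.81/59.3 = 0.07775 m = 7.775 cm
E = ½kA² = ½×59.3×(0.111)² = 0.3653 J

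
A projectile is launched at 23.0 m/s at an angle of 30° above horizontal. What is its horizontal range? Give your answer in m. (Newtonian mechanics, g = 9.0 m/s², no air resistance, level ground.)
R = v₀² sin(2θ) / g = 50.9 m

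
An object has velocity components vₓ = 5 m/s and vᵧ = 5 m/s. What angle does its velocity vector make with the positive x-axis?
θ = arctan(vᵧ/vₓ) = arctan(5/5) = 45.0°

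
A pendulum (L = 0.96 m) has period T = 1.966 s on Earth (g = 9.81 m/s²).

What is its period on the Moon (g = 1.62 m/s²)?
T = 2π√(L/g), so T_moon/T_earth = √(g_earth/g_moon)
T_moon = 2π√(0.96/1.62) = 4.837 s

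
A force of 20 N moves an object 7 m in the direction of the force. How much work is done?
W = Fd = 20×7 = 140.0 J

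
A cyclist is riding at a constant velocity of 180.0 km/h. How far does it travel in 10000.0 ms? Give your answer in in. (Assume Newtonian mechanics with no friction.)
d = vt (with unit conversion) = 19690.0 in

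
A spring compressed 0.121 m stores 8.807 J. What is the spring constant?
PE = ½kx² → k = 2PE/x² = 2×8.807/0.121² = 1203.0 N/m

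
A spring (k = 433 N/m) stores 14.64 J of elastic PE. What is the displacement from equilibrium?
PE = ½kx² → x = √(2PE/k) = √(2×14.64/433) = 0.26 m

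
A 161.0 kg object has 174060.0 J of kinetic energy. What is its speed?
KE = ½mv² → v = √(2KE/m) = √(2×174060.0/161.0) = 46.5 m/s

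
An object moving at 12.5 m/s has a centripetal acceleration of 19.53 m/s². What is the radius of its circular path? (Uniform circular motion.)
r = v²/a_c = 12.5²/19.53 = 8.0 m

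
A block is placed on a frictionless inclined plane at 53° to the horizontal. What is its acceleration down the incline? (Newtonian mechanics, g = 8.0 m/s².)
a = g sin(θ) = 8.0 × sin(53°) = 8.0 × 0.7986 = 6.39 m/s²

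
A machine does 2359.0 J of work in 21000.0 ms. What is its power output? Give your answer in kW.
P = W/t = 2359 J / 21 s = 112.3 W = 0.1123 kW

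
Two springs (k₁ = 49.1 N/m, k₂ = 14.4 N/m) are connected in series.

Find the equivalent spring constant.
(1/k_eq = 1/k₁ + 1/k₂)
1/k_eq = 1/49.1 + 1/14.4 = 0.089811; k_eq = 11.13 N/m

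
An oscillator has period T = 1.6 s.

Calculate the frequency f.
f = 1/T = 1/1.6 = 0.625 Hz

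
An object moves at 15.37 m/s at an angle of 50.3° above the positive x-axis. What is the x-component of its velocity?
vₓ = v cos(θ) = 15.37 × cos(50.3°) = 9.82 m/s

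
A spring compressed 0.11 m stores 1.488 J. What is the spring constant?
PE = ½kx² → k = 2PE/x² = 2×1.488/0.11² = 246.0 N/m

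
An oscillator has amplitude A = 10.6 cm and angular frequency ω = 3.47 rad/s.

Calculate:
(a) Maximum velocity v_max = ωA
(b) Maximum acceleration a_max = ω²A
v_max = ωA = 3.47×0.106 = 0.3678 m/s
a_max = ω²A = 3.47²×0.106 = 1.276 m/s²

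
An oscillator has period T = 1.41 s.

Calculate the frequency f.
f = 1/T = 1/1.41 = 0.7092 Hz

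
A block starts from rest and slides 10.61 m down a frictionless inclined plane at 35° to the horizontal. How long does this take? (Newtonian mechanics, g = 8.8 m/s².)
a = g sin(θ) = 8.8 × sin(35°) = 5.05 m/s²
t = √(2d/a) = √(2 × 10.61 / 5.05) = 2.05 s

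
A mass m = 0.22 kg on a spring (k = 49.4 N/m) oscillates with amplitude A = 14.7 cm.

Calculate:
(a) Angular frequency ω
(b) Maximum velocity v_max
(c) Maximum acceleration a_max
ω = √(k/m) = √(49.4/0.22) = 14.98 rad/s
v_max = ωA = 14.98×0.147 = 2.203 m/s
a_max = ω²A = 14.98²×0.147 = 33.01 m/s²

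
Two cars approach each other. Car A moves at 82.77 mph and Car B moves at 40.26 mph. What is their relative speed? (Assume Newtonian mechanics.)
v_rel = v_A + v_B = 82.77 + 40.26 = 123.0 mph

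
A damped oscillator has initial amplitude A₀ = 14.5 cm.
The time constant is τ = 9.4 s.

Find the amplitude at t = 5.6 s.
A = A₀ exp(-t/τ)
A = A₀ exp(−t/τ) = 14.5×exp(−5.6/9.4) = 7.992 cm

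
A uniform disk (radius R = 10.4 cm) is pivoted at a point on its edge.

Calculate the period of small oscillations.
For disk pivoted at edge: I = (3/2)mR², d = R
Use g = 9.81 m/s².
I/m = (3/2)R² = 0.01622 m²; d = R = 0.104 m
T = 2π√((3/2)R²/(gR)) = 2π√(3R/(2g)) = 0.7923 s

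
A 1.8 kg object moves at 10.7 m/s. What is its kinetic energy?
KE = ½mv² = ½×1.8×10.7² = 103.041 J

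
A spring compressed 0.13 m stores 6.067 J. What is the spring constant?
PE = ½kx² → k = 2PE/x² = 2×6.067/0.13² = 718.0 N/m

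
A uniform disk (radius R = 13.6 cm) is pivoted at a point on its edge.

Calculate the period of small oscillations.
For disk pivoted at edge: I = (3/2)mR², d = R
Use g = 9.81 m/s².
I/m = (3/2)R² = 0.02774 m²; d = R = 0.136 m
T = 2π√((3/2)R²/(gR)) = 2π√(3R/(2g)) = 0.9061 s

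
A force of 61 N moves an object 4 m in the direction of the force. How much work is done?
W = Fd = 61×4 = 244.0 J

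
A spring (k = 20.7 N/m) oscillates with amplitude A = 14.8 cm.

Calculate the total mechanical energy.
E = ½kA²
E = ½kA² = ½×20.7×(0.148)² = 0.2267 J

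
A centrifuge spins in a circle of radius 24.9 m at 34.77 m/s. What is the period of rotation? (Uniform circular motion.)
T = 2πr/v = 2π×24.9/34.77 = 4.5 s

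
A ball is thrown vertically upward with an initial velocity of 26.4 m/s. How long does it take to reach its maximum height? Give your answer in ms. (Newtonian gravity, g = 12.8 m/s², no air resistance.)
t_up = v₀/g (with unit conversion) = 2062.0 ms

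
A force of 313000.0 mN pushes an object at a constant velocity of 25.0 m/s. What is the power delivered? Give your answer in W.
P = Fv = 313 N × 25 m/s = 7825 W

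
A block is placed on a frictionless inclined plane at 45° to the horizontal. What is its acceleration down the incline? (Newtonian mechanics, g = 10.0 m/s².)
a = g sin(θ) = 10.0 × sin(45°) = 10.0 × 0.7071 = 7.07 m/s²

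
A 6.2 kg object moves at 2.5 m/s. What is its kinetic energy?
KE = ½mv² = ½×6.2×2.5² = 19.375 J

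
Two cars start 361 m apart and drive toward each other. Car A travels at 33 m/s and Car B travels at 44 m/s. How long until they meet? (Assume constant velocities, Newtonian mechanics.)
Combined speed: v_combined = 33 + 44 = 77 m/s
Time to meet: t = d/77 = 361/77 = 4.69 s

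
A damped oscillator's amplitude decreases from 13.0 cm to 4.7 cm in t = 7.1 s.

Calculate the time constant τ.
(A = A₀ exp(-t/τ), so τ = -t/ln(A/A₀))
A/A₀ = 4.7/13.0 = 0.3615; ln(A/A₀) = -1.017
τ = −t/ln(A/A₀) = −7.1/-1.017 = 6.979 s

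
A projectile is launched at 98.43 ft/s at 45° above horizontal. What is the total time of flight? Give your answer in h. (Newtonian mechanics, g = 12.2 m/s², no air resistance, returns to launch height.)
T = 2v₀sin(θ)/g (with unit conversion) = 0.000966 h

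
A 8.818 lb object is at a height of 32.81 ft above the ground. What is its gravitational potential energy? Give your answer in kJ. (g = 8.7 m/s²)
PE = mgh = 4 kg × 8.7 m/s² × 10 m = 348 J = 0.348 kJ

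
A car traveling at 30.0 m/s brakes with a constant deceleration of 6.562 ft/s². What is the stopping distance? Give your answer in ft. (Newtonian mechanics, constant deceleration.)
d = v₀² / (2a) (with unit conversion) = 738.2 ft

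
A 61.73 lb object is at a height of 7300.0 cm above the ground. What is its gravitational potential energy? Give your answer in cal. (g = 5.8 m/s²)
PE = mgh = 28 kg × 5.8 m/s² × 73 m = 1.186e+04 J = 2833.0 cal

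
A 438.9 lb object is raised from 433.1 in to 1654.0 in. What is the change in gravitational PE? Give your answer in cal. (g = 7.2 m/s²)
ΔPE = mg(h₂ − h₁) = 199.1 kg × 7.2 m/s² × (42.01 − 11) m = 4.445e+04 J = 10620.0 cal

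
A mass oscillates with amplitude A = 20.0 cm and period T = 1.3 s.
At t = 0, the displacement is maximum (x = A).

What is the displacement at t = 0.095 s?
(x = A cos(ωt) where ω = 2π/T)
ω = 2π/T = 2π/1.3 = 4.833 rad/s
x = A cos(ωt) = 20.0×cos(4.833×0.095) = 17.93 cm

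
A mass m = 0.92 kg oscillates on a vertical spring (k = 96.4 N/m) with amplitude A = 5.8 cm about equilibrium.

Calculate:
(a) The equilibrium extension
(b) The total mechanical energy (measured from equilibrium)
x_eq = mg/k = 0.92×9.81/96.4 = 0.09362 m = 9.362 cm
E = ½kA² = ½×96.4×(0.058)² = 0.1621 J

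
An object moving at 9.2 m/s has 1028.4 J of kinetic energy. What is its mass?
KE = ½mv² → m = 2KE/v² = 2×1028.4/9.2² = 24.3 kg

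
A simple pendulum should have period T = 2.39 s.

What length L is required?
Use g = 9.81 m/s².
T = 2π√(L/g) → L = g(T/2π)² = 9.81×(2.39/2π)² = 1.419 m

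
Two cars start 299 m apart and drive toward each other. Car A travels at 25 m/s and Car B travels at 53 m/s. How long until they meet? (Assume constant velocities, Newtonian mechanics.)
Combined speed: v_combined = 25 + 53 = 78 m/s
Time to meet: t = d/78 = 299/78 = 3.83 s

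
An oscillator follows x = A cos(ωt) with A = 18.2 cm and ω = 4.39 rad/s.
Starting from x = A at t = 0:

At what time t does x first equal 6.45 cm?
cos(ωt) = x/A = 6.45/18.2 = 0.3544
ωt = arccos(0.3544) = 1.209 rad
t = 1.209/4.39 = 0.2753 s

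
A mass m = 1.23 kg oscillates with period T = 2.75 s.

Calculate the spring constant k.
T = 2π√(m/k) → k = m(2π/T)² = 1.23×(2π/2.75)² = 6.421 N/m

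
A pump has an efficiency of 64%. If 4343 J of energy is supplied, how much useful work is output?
W_out = η × W_in = 0.64 × 4343 = 2779.5 J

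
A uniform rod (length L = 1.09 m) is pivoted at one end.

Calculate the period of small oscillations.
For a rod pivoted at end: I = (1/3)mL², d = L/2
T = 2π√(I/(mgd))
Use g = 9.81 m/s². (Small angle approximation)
I/m = (1/3)L² = 0.396 m²; d = L/2 = 0.545 m
T = 2π√(I/(mgd)) = 2π√(0.396/(9.81×0.545)) = 1.71 s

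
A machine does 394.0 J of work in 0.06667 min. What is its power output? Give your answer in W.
P = W/t = 394 J / 4 s = 98.5 W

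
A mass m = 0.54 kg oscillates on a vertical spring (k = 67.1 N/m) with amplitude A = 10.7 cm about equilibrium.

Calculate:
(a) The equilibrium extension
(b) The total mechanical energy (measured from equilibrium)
x_eq = mg/k = 0.54×9.81/67.1 = 0.07895 m = 7.895 cm
E = ½kA² = ½×67.1×(0.107)² = 0.3841 J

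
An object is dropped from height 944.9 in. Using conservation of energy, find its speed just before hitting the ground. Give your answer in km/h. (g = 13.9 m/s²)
mgh = ½mv² → v = √(2gh) = √(2×13.9×24) = 25.83 m/s = 92.99 km/h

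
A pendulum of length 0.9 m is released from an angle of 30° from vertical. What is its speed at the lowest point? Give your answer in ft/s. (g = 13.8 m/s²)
h = L(1 − cosθ) = 0.9×(1 − cos30°) = 0.1206 m
v = √(2gh) = √(2×13.8×0.1206) = 1.824 m/s = 5.985 ft/s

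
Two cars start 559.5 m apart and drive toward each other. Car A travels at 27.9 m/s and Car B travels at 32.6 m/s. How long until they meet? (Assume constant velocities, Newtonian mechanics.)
Combined speed: v_combined = 27.9 + 32.6 = 60.5 m/s
Time to meet: t = d/60.5 = 559.5/60.5 = 9.25 s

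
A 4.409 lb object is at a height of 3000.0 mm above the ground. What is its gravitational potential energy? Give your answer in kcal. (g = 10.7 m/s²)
PE = mgh = 2 kg × 10.7 m/s² × 3 m = 64.2 J = 0.01534 kcal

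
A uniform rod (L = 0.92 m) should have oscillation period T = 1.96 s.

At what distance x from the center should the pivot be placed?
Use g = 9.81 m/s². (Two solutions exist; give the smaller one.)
T = 2π√((L²/12 + x²)/(gx)). Let c = T²g/(4π²) = 0.9546.
x² − cx + L²/12 = 0 → x = (c − √(c² − L²/3))/2 = 0.08071 m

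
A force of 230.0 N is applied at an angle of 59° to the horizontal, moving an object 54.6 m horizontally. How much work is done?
W = Fd cosθ = 230.0×54.6×cos(59°) = 6467.8 J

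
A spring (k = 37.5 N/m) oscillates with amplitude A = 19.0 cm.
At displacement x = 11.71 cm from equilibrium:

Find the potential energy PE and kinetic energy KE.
E_total = ½kA² = ½×37.5×(0.19)² = 0.6769 J
PE = ½kx² = ½×37.5×(0.1171)² = 0.2571 J
KE = E_total − PE = 0.4198 J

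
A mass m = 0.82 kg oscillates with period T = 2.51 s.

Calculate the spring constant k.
T = 2π√(m/k) → k = m(2π/T)² = 0.82×(2π/2.51)² = 5.138 N/m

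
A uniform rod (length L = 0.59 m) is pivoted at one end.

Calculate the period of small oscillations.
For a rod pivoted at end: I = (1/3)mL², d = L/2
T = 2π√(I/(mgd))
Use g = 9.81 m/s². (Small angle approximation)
I/m = (1/3)L² = 0.116 m²; d = L/2 = 0.295 m
T = 2π√(I/(mgd)) = 2π√(0.116/(9.81×0.295)) = 1.258 s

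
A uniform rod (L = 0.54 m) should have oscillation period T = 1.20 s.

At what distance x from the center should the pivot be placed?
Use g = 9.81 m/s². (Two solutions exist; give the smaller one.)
T = 2π√((L²/12 + x²)/(gx)). Let c = T²g/(4π²) = 0.3578.
x² − cx + L²/12 = 0 → x = (c − √(c² − L²/3))/2 = 0.09111 m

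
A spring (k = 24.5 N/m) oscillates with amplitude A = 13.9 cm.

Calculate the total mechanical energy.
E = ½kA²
E = ½kA² = ½×24.5×(0.139)² = 0.2367 J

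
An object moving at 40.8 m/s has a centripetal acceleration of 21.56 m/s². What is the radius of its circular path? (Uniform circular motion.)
r = v²/a_c = 40.8²/21.56 = 77.21 m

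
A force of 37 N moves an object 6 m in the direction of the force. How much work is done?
W = Fd = 37×6 = 222.0 J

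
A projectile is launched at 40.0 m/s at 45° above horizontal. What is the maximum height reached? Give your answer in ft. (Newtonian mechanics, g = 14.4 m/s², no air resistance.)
H = v₀²sin²(θ)/(2g) (with unit conversion) = 91.13 ft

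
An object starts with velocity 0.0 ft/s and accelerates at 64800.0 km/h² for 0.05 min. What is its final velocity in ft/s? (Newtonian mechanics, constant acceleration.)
v = v₀ + at (with unit conversion) = 49.21 ft/s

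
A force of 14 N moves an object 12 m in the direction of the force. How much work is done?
W = Fd = 14×12 = 168.0 J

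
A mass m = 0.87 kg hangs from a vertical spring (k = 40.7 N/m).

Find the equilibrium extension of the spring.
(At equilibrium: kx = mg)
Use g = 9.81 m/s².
x_eq = mg/k = 0.87×9.81/40.7 = 0.2097 m = 20.97 cm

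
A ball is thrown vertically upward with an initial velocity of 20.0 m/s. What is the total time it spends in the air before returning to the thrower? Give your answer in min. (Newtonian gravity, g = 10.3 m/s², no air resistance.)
t_total = 2v₀/g (with unit conversion) = 0.06472 min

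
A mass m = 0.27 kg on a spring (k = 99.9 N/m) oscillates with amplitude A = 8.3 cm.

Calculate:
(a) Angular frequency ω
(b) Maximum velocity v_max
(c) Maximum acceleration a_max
ω = √(k/m) = √(99.9/0.27) = 19.24 rad/s
v_max = ωA = 19.24×0.083 = 1.597 m/s
a_max = ω²A = 19.24²×0.083 = 30.71 m/s²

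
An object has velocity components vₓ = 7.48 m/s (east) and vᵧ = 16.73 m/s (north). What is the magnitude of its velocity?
|v| = √(vₓ² + vᵧ²) = √(7.48² + 16.73²) = √(335.843) = 18.33 m/s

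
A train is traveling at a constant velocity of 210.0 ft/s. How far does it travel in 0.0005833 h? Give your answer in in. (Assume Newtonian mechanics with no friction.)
d = vt (with unit conversion) = 5292.0 in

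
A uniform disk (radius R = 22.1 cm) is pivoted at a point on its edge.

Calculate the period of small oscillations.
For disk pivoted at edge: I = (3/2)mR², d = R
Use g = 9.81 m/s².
I/m = (3/2)R² = 0.07326 m²; d = R = 0.221 m
T = 2π√((3/2)R²/(gR)) = 2π√(3R/(2g)) = 1.155 s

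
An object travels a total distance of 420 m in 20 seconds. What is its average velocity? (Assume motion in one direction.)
v_avg = Δd / Δt = 420 / 20 = 21.0 m/s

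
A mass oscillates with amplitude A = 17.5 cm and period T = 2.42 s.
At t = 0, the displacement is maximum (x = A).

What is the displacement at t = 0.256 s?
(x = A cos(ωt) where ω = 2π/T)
ω = 2π/T = 2π/2.42 = 2.596 rad/s
x = A cos(ωt) = 17.5×cos(2.596×0.256) = 13.77 cm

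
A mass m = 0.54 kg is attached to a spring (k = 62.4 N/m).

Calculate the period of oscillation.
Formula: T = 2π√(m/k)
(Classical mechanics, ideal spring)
T = 2π√(m/k) = 2π√(0.54/62.4) = 0.5845 s; f = 1/T = 1.711 Hz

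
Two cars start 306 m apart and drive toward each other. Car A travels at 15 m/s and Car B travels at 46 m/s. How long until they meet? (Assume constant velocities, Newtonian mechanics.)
Combined speed: v_combined = 15 + 46 = 61 m/s
Time to meet: t = d/61 = 306/61 = 5.02 s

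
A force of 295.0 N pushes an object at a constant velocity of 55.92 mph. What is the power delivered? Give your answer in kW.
P = Fv = 295 N × 25 m/s = 7375 W = 7.375 kW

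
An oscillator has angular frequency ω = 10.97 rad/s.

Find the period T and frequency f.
T = 2π/ω = 2π/10.97 = 0.5728 s; f = ω/2π = 1.746 Hz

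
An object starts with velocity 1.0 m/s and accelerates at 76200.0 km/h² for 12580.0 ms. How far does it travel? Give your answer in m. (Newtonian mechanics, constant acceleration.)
d = v₀t + ½at² (with unit conversion) = 477.8 m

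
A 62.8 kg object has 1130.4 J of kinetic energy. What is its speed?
KE = ½mv² → v = √(2KE/m) = √(2×1130.4/62.8) = 6.0 m/s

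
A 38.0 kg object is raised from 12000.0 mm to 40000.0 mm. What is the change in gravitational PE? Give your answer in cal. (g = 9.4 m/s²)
ΔPE = mg(h₂ − h₁) = 38 kg × 9.4 m/s² × (40 − 12) m = 1e+04 J = 2390.0 cal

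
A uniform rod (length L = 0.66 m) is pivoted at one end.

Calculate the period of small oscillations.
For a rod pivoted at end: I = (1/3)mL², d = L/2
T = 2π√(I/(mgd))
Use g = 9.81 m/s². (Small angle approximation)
I/m = (1/3)L² = 0.1452 m²; d = L/2 = 0.33 m
T = 2π√(I/(mgd)) = 2π√(0.1452/(9.81×0.33)) = 1.331 s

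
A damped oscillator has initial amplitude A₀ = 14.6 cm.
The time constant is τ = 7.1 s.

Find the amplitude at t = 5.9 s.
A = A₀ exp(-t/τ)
A = A₀ exp(−t/τ) = 14.6×exp(−5.9/7.1) = 6.36 cm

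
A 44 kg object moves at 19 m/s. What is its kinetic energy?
KE = ½mv² = ½×44×19² = 7942.0 J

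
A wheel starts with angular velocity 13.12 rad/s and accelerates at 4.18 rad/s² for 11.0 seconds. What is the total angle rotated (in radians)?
θ = ω₀t + ½αt² = 13.12×11.0 + ½×4.18×11.0² = 397.21 rad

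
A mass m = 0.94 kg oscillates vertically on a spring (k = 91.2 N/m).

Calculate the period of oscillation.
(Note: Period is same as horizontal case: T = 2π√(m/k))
T = 2π√(m/k) = 2π√(0.94/91.2) = 0.6379 s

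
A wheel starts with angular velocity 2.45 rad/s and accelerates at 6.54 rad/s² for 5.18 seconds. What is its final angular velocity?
ω = ω₀ + αt = 2.45 + 6.54 × 5.18 = 36.33 rad/s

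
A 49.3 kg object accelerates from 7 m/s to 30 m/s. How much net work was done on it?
W_net = ΔKE = ½m(v₂² − v₁²) = ½×49.3×(30² − 7²) = 20977.15 J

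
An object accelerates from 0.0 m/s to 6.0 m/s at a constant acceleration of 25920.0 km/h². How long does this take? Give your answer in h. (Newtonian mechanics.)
t = (v - v₀)/a (with unit conversion) = 0.0008333 h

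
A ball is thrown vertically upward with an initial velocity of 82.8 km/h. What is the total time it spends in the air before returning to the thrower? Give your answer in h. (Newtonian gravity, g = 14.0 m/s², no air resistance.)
t_total = 2v₀/g (with unit conversion) = 0.0009127 h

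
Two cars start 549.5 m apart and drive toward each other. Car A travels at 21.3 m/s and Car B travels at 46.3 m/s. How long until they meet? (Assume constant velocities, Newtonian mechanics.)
Combined speed: v_combined = 21.3 + 46.3 = 67.6 m/s
Time to meet: t = d/67.6 = 549.5/67.6 = 8.13 s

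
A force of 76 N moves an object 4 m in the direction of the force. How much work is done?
W = Fd = 76×4 = 304.0 J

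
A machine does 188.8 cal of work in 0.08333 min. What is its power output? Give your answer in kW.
P = W/t = 789.9 J / 5 s = 158 W = 0.158 kW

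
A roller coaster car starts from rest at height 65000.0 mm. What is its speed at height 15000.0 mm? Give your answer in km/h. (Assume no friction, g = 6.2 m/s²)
mgh₁ = ½mv₂² + mgh₂ → v₂ = √(2g(h₁−h₂)) = √(2×6.2×(65−15)) = 24.9 m/s = 89.64 km/h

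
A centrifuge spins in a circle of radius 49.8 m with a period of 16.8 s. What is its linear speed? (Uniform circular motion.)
v = 2πr/T = 2π×49.8/16.8 = 18.63 m/s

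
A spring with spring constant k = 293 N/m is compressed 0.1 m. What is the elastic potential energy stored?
PE = ½kx² = ½×293×0.1² = 1.465 J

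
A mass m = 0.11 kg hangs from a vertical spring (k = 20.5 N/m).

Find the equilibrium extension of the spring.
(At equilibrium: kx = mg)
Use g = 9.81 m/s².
x_eq = mg/k = 0.11×9.81/20.5 = 0.05264 m = 5.264 cm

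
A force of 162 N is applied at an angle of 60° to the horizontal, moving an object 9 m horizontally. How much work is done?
W = Fd cosθ = 162×9×cos(60°) = 729.0 J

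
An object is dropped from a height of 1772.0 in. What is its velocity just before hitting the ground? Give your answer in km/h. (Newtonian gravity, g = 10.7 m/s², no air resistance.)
v = √(2gh) (with unit conversion) = 111.7 km/h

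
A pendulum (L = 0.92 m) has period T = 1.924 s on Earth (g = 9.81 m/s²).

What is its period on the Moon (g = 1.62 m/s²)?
T = 2π√(L/g), so T_moon/T_earth = √(g_earth/g_moon)
T_moon = 2π√(0.92/1.62) = 4.735 s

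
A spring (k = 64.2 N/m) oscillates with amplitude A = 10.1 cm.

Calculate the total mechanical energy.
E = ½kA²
E = ½kA² = ½×64.2×(0.101)² = 0.3275 J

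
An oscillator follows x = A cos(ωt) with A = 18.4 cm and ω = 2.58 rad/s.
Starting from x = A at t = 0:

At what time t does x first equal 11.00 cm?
cos(ωt) = x/A = 11.0/18.4 = 0.5978
ωt = arccos(0.5978) = 0.93 rad
t = 0.93/2.58 = 0.3605 s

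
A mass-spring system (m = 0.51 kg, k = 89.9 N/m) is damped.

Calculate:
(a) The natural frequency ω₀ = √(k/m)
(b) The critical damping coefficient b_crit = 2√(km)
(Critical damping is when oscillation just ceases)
ω₀ = √(k/m) = √(89.9/0.51) = 13.28 rad/s
b_crit = 2√(km) = 2√(89.9×0.51) = 13.54 kg/s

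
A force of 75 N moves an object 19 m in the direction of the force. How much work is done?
W = Fd = 75×19 = 1425.0 J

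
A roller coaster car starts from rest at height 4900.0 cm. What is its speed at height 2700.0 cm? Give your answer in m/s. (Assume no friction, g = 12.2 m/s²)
mgh₁ = ½mv₂² + mgh₂ → v₂ = √(2g(h₁−h₂)) = √(2×12.2×(49−27)) = 23.17 m/s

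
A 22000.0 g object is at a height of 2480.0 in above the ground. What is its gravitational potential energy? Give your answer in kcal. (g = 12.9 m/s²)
PE = mgh = 22 kg × 12.9 m/s² × 62.99 m = 1.788e+04 J = 4.273 kcal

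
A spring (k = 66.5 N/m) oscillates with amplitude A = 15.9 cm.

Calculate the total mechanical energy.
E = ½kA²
E = ½kA² = ½×66.5×(0.159)² = 0.8406 J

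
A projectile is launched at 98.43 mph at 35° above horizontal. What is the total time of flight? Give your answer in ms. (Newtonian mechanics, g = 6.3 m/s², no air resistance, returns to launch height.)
T = 2v₀sin(θ)/g (with unit conversion) = 8012.0 ms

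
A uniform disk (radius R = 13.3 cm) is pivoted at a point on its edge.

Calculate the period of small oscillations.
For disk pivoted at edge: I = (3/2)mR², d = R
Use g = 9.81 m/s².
I/m = (3/2)R² = 0.02653 m²; d = R = 0.133 m
T = 2π√((3/2)R²/(gR)) = 2π√(3R/(2g)) = 0.896 s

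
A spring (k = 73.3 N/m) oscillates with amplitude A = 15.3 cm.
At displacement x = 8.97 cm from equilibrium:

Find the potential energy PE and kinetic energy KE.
E_total = ½kA² = ½×73.3×(0.153)² = 0.8579 J
PE = ½kx² = ½×73.3×(0.0897)² = 0.2949 J
KE = E_total − PE = 0.5631 J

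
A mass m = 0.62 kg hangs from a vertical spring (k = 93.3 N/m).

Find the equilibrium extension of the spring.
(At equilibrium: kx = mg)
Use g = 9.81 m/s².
x_eq = mg/k = 0.62×9.81/93.3 = 0.06519 m = 6.519 cm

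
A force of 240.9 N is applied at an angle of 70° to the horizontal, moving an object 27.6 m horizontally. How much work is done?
W = Fd cosθ = 240.9×27.6×cos(70°) = 2274.0 J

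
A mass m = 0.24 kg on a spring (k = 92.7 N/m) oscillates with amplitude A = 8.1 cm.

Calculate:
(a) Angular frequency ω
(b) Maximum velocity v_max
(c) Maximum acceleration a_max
ω = √(k/m) = √(92.7/0.24) = 19.65 rad/s
v_max = ωA = 19.65×0.081 = 1.592 m/s
a_max = ω²A = 19.65²×0.081 = 31.29 m/s²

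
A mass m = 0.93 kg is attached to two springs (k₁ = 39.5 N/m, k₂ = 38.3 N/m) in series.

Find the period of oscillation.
k_eq = k₁k₂/(k₁+k₂) = 19.45 N/m
T = 2π√(m/k_eq) = 2π√(0.93/19.45) = 1.374 s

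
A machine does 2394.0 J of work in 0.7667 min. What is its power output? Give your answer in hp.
P = W/t = 2394 J / 46 s = 52.04 W = 0.06979 hp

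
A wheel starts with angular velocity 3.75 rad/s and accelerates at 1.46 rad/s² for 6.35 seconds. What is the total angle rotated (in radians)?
θ = ω₀t + ½αt² = 3.75×6.35 + ½×1.46×6.35² = 53.25 rad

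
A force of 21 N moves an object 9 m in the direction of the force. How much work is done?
W = Fd = 21×9 = 189.0 J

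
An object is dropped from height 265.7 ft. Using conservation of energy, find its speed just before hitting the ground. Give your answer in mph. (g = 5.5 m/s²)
mgh = ½mv² → v = √(2gh) = √(2×5.5×80.99) = 29.85 m/s = 66.77 mph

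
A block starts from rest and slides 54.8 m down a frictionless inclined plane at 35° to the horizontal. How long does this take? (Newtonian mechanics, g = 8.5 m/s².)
a = g sin(θ) = 8.5 × sin(35°) = 4.88 m/s²
t = √(2d/a) = √(2 × 54.8 / 4.88) = 4.74 s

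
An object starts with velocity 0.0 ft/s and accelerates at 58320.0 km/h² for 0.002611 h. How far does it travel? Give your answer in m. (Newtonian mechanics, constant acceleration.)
d = v₀t + ½at² (with unit conversion) = 198.8 m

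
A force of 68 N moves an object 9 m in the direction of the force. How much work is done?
W = Fd = 68×9 = 612.0 J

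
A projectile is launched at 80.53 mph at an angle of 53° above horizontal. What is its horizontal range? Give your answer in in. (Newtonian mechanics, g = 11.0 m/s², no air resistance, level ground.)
R = v₀² sin(2θ) / g (with unit conversion) = 4459.0 in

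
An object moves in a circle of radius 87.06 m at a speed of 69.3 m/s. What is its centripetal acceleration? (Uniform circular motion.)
a_c = v²/r = 69.3²/87.06 = 4802.49/87.06 = 55.16 m/s²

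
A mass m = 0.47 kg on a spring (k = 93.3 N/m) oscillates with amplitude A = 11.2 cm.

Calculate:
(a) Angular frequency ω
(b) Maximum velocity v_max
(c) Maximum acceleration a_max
ω = √(k/m) = √(93.3/0.47) = 14.09 rad/s
v_max = ωA = 14.09×0.112 = 1.578 m/s
a_max = ω²A = 14.09²×0.112 = 22.23 m/s²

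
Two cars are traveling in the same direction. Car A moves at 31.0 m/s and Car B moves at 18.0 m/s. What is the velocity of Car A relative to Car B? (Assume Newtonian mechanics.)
v_rel = v_A - v_B = 31.0 - 18.0 = 13.0 m/s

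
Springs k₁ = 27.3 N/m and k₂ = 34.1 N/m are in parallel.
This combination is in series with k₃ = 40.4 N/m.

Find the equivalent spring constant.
k₁₂ = k₁ + k₂ = 61.4 N/m (parallel)
1/k_eq = 1/k₁₂ + 1/k₃ → k_eq = 24.37 N/m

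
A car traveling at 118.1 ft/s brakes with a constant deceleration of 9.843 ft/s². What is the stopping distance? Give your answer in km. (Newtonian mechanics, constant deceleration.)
d = v₀² / (2a) (with unit conversion) = 0.216 km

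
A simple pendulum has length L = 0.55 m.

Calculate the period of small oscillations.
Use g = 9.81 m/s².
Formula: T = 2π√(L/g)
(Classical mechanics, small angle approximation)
T = 2π√(L/g) = 2π√(0.55/9.81) = 1.488 s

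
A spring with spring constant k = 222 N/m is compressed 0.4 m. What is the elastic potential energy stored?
PE = ½kx² = ½×222×0.4² = 17.76 J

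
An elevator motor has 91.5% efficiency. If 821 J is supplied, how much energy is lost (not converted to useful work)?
W_out = η × W_in = 0.915×821 = 751.22 J
W_lost = W_in − W_out = 821 − 751.22 = 69.785 J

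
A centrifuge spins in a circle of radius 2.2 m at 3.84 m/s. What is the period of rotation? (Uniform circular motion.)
T = 2πr/v = 2π×2.2/3.84 = 3.6 s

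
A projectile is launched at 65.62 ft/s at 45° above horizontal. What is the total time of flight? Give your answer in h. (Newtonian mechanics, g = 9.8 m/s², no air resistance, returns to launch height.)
T = 2v₀sin(θ)/g (with unit conversion) = 0.0008017 h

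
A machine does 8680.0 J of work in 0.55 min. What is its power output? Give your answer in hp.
P = W/t = 8680 J / 33 s = 263 W = 0.3527 hp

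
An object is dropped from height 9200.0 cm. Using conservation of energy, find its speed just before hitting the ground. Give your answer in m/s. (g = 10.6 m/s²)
mgh = ½mv² → v = √(2gh) = √(2×10.6×92) = 44.16 m/s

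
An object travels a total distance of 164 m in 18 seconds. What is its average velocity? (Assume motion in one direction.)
v_avg = Δd / Δt = 164 / 18 = 9.11 m/s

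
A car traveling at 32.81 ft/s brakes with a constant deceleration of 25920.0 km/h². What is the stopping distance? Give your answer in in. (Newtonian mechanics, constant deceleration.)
d = v₀² / (2a) (with unit conversion) = 984.3 in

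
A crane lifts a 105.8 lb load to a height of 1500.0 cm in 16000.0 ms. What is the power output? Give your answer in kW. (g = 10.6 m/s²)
W = mgh = 47.99×10.6×15 = 7630 J
P = W/t = 7630/16 = 476.9 W = 0.4769 kW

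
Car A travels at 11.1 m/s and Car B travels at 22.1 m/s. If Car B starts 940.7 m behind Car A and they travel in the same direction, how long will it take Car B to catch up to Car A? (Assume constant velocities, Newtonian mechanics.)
Relative speed: v_rel = 22.1 - 11.1 = 11 m/s
Time to catch: t = d₀/v_rel = 940.7/11 = 85.52 s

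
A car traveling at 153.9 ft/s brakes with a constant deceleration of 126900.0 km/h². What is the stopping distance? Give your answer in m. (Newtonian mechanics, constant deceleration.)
d = v₀² / (2a) (with unit conversion) = 112.4 m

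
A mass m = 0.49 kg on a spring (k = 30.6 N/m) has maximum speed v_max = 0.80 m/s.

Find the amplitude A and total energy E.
½mv²_max = ½kA² → A = v_max√(m/k) = 0.8×√(0.49/30.6) = 0.1012 m = 10.12 cm
E = ½mv²_max = ½×0.49×0.8² = 0.1568 J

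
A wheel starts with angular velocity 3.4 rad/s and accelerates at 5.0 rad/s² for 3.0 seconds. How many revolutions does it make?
θ = ω₀t + ½αt² = 3.4×3.0 + ½×5.0×3.0² = 32.7 rad
Revolutions = θ/(2π) = 32.7/(2π) = 5.2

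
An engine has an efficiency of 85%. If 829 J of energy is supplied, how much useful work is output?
W_out = η × W_in = 0.85 × 829 = 704.65 J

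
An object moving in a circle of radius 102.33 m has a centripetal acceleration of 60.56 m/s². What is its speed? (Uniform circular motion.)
v = √(a_c × r) = √(60.56 × 102.33) = 78.72 m/s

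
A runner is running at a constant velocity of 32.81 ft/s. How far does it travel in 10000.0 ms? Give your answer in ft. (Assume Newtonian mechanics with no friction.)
d = vt (with unit conversion) = 328.1 ft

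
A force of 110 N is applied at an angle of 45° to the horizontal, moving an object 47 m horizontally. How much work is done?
W = Fd cosθ = 110×47×cos(45°) = 3655.7 J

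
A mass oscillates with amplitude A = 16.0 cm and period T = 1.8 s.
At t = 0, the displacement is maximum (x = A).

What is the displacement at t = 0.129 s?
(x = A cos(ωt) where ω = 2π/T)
ω = 2π/T = 2π/1.8 = 3.491 rad/s
x = A cos(ωt) = 16.0×cos(3.491×0.129) = 14.41 cm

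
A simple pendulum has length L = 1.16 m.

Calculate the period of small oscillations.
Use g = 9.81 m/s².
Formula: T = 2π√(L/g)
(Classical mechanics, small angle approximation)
T = 2π√(L/g) = 2π√(1.16/9.81) = 2.161 s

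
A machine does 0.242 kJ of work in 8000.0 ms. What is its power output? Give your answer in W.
P = W/t = 242 J / 8 s = 30.25 W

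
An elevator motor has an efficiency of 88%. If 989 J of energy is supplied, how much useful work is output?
W_out = η × W_in = 0.88 × 989 = 870.32 J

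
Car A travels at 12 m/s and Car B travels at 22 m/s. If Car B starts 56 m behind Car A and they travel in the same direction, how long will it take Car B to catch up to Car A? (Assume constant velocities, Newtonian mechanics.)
Relative speed: v_rel = 22 - 12 = 10 m/s
Time to catch: t = d₀/v_rel = 56/10 = 5.6 s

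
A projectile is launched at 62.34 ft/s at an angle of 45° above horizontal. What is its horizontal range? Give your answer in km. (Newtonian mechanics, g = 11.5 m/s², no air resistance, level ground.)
R = v₀² sin(2θ) / g (with unit conversion) = 0.0314 km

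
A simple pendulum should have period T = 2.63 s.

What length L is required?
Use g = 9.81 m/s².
T = 2π√(L/g) → L = g(T/2π)² = 9.81×(2.63/2π)² = 1.719 m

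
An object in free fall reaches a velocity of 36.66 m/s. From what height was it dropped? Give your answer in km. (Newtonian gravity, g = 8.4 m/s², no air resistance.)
h = v²/(2g) (with unit conversion) = 0.08 km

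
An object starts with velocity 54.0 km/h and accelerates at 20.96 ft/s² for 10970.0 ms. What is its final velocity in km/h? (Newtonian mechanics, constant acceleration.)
v = v₀ + at (with unit conversion) = 306.3 km/h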